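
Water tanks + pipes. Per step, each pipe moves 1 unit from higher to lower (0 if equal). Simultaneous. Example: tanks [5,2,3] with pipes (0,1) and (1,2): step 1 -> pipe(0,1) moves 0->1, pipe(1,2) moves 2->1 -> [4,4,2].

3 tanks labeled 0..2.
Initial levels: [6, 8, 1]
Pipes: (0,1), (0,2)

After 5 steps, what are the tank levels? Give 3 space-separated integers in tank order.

Step 1: flows [1->0,0->2] -> levels [6 7 2]
Step 2: flows [1->0,0->2] -> levels [6 6 3]
Step 3: flows [0=1,0->2] -> levels [5 6 4]
Step 4: flows [1->0,0->2] -> levels [5 5 5]
Step 5: flows [0=1,0=2] -> levels [5 5 5]

Answer: 5 5 5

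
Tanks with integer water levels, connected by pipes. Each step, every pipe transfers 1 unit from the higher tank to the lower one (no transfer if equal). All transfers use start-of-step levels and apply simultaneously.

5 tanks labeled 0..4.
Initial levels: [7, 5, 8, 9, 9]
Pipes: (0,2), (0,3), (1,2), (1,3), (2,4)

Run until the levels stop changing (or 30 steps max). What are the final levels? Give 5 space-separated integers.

Step 1: flows [2->0,3->0,2->1,3->1,4->2] -> levels [9 7 7 7 8]
Step 2: flows [0->2,0->3,1=2,1=3,4->2] -> levels [7 7 9 8 7]
Step 3: flows [2->0,3->0,2->1,3->1,2->4] -> levels [9 9 6 6 8]
Step 4: flows [0->2,0->3,1->2,1->3,4->2] -> levels [7 7 9 8 7]
  -> period-2 cycle: step 4 state = step 2 state; never stabilizes
  -> state at step 30: (30-2) mod 2 = 0, same as step 2 -> [7 7 9 8 7]

Answer: 7 7 9 8 7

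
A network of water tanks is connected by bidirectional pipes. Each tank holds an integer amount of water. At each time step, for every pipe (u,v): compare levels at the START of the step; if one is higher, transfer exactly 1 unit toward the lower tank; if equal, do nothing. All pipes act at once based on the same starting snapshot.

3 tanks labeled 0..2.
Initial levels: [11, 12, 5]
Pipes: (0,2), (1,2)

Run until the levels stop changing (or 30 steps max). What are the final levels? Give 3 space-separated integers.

Answer: 10 10 8

Derivation:
Step 1: flows [0->2,1->2] -> levels [10 11 7]
Step 2: flows [0->2,1->2] -> levels [9 10 9]
Step 3: flows [0=2,1->2] -> levels [9 9 10]
Step 4: flows [2->0,2->1] -> levels [10 10 8]
Step 5: flows [0->2,1->2] -> levels [9 9 10]
  -> period-2 cycle: step 5 state = step 3 state; never stabilizes
  -> state at step 30: (30-3) mod 2 = 1, same as step 4 -> [10 10 8]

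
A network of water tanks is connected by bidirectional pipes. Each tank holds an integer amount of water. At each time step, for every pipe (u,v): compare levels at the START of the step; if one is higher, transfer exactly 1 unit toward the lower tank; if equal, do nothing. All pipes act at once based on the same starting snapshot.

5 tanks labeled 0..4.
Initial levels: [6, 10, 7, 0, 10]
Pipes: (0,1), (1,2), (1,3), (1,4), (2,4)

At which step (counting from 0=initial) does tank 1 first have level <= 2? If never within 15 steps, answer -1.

Answer: -1

Derivation:
Step 1: flows [1->0,1->2,1->3,1=4,4->2] -> levels [7 7 9 1 9]
Step 2: flows [0=1,2->1,1->3,4->1,2=4] -> levels [7 8 8 2 8]
Step 3: flows [1->0,1=2,1->3,1=4,2=4] -> levels [8 6 8 3 8]
Step 4: flows [0->1,2->1,1->3,4->1,2=4] -> levels [7 8 7 4 7]
Step 5: flows [1->0,1->2,1->3,1->4,2=4] -> levels [8 4 8 5 8]
Step 6: flows [0->1,2->1,3->1,4->1,2=4] -> levels [7 8 7 4 7]
  -> period-2 cycle (repeats step 4); tank 1 never drops to <=2
Tank 1 never reaches <=2 within 15 steps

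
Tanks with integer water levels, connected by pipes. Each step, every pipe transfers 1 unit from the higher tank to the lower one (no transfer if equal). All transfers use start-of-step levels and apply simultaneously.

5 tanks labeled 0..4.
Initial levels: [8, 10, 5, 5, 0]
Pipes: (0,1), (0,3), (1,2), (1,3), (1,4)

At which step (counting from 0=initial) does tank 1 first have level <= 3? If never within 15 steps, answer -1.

Answer: -1

Derivation:
Step 1: flows [1->0,0->3,1->2,1->3,1->4] -> levels [8 6 6 7 1]
Step 2: flows [0->1,0->3,1=2,3->1,1->4] -> levels [6 7 6 7 2]
Step 3: flows [1->0,3->0,1->2,1=3,1->4] -> levels [8 4 7 6 3]
Step 4: flows [0->1,0->3,2->1,3->1,1->4] -> levels [6 6 6 6 4]
Step 5: flows [0=1,0=3,1=2,1=3,1->4] -> levels [6 5 6 6 5]
Step 6: flows [0->1,0=3,2->1,3->1,1=4] -> levels [5 8 5 5 5]
Step 7: flows [1->0,0=3,1->2,1->3,1->4] -> levels [6 4 6 6 6]
Step 8: flows [0->1,0=3,2->1,3->1,4->1] -> levels [5 8 5 5 5]
  -> period-2 cycle (repeats step 6); tank 1 never drops to <=3
Tank 1 never reaches <=3 within 15 steps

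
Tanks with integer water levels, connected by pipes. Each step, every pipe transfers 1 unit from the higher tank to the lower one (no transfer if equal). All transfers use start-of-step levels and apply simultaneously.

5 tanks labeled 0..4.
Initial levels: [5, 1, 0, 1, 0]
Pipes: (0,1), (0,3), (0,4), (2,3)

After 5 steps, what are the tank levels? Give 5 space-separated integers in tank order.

Answer: 3 1 2 0 1

Derivation:
Step 1: flows [0->1,0->3,0->4,3->2] -> levels [2 2 1 1 1]
Step 2: flows [0=1,0->3,0->4,2=3] -> levels [0 2 1 2 2]
Step 3: flows [1->0,3->0,4->0,3->2] -> levels [3 1 2 0 1]
Step 4: flows [0->1,0->3,0->4,2->3] -> levels [0 2 1 2 2]
  -> period-2 cycle: step 4 state = step 2 state
  -> state at step 5: (5-2) mod 2 = 1, same as step 3 -> [3 1 2 0 1]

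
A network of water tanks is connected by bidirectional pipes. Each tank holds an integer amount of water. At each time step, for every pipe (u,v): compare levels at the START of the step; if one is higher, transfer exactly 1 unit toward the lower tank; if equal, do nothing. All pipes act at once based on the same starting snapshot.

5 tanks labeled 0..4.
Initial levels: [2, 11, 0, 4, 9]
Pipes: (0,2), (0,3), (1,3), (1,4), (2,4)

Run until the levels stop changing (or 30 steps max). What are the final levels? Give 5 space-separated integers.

Answer: 4 5 6 6 5

Derivation:
Step 1: flows [0->2,3->0,1->3,1->4,4->2] -> levels [2 9 2 4 9]
Step 2: flows [0=2,3->0,1->3,1=4,4->2] -> levels [3 8 3 4 8]
Step 3: flows [0=2,3->0,1->3,1=4,4->2] -> levels [4 7 4 4 7]
Step 4: flows [0=2,0=3,1->3,1=4,4->2] -> levels [4 6 5 5 6]
Step 5: flows [2->0,3->0,1->3,1=4,4->2] -> levels [6 5 5 5 5]
Step 6: flows [0->2,0->3,1=3,1=4,2=4] -> levels [4 5 6 6 5]
Step 7: flows [2->0,3->0,3->1,1=4,2->4] -> levels [6 6 4 4 6]
Step 8: flows [0->2,0->3,1->3,1=4,4->2] -> levels [4 5 6 6 5]
  -> period-2 cycle: step 8 state = step 6 state; never stabilizes
  -> state at step 30: (30-6) mod 2 = 0, same as step 6 -> [4 5 6 6 5]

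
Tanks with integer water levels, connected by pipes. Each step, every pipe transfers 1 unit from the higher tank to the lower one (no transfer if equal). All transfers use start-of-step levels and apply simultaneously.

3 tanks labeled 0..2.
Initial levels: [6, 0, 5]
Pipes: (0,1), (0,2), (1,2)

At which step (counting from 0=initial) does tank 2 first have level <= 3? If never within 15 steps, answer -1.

Step 1: flows [0->1,0->2,2->1] -> levels [4 2 5]
Step 2: flows [0->1,2->0,2->1] -> levels [4 4 3]
Tank 2 first reaches <=3 at step 2

Answer: 2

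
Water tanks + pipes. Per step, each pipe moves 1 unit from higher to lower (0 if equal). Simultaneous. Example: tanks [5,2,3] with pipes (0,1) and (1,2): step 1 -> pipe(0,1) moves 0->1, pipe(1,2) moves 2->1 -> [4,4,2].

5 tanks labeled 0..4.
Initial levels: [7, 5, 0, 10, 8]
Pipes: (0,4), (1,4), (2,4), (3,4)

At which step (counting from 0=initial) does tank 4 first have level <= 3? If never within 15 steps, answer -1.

Answer: -1

Derivation:
Step 1: flows [4->0,4->1,4->2,3->4] -> levels [8 6 1 9 6]
Step 2: flows [0->4,1=4,4->2,3->4] -> levels [7 6 2 8 7]
Step 3: flows [0=4,4->1,4->2,3->4] -> levels [7 7 3 7 6]
Step 4: flows [0->4,1->4,4->2,3->4] -> levels [6 6 4 6 8]
Step 5: flows [4->0,4->1,4->2,4->3] -> levels [7 7 5 7 4]
Step 6: flows [0->4,1->4,2->4,3->4] -> levels [6 6 4 6 8]
  -> period-2 cycle (repeats step 4); tank 4 never drops to <=3
Tank 4 never reaches <=3 within 15 steps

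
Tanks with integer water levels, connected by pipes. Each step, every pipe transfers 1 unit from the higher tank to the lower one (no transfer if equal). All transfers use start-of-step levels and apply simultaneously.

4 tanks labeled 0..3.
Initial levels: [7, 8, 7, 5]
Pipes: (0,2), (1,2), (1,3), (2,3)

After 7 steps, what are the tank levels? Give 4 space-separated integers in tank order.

Step 1: flows [0=2,1->2,1->3,2->3] -> levels [7 6 7 7]
Step 2: flows [0=2,2->1,3->1,2=3] -> levels [7 8 6 6]
Step 3: flows [0->2,1->2,1->3,2=3] -> levels [6 6 8 7]
Step 4: flows [2->0,2->1,3->1,2->3] -> levels [7 8 5 7]
Step 5: flows [0->2,1->2,1->3,3->2] -> levels [6 6 8 7]
  -> period-2 cycle: step 5 state = step 3 state
  -> state at step 7: (7-3) mod 2 = 0, same as step 3 -> [6 6 8 7]

Answer: 6 6 8 7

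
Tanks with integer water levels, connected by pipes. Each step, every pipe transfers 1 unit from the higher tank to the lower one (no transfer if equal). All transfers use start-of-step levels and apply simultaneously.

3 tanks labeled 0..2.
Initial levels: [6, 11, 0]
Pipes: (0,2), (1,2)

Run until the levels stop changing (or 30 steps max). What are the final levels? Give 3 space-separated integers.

Answer: 6 6 5

Derivation:
Step 1: flows [0->2,1->2] -> levels [5 10 2]
Step 2: flows [0->2,1->2] -> levels [4 9 4]
Step 3: flows [0=2,1->2] -> levels [4 8 5]
Step 4: flows [2->0,1->2] -> levels [5 7 5]
Step 5: flows [0=2,1->2] -> levels [5 6 6]
Step 6: flows [2->0,1=2] -> levels [6 6 5]
Step 7: flows [0->2,1->2] -> levels [5 5 7]
Step 8: flows [2->0,2->1] -> levels [6 6 5]
  -> period-2 cycle: step 8 state = step 6 state; never stabilizes
  -> state at step 30: (30-6) mod 2 = 0, same as step 6 -> [6 6 5]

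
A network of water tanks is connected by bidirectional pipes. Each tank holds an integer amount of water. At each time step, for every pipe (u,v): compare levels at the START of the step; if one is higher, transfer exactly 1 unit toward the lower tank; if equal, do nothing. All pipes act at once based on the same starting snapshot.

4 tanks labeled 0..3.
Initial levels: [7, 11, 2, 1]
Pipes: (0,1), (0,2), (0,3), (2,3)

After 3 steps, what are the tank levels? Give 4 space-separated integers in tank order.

Step 1: flows [1->0,0->2,0->3,2->3] -> levels [6 10 2 3]
Step 2: flows [1->0,0->2,0->3,3->2] -> levels [5 9 4 3]
Step 3: flows [1->0,0->2,0->3,2->3] -> levels [4 8 4 5]

Answer: 4 8 4 5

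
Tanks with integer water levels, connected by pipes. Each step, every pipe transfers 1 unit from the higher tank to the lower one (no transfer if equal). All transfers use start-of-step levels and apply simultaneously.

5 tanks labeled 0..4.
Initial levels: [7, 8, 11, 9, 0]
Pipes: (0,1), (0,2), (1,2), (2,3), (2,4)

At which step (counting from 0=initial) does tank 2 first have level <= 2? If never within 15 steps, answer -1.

Answer: -1

Derivation:
Step 1: flows [1->0,2->0,2->1,2->3,2->4] -> levels [9 8 7 10 1]
Step 2: flows [0->1,0->2,1->2,3->2,2->4] -> levels [7 8 9 9 2]
Step 3: flows [1->0,2->0,2->1,2=3,2->4] -> levels [9 8 6 9 3]
Step 4: flows [0->1,0->2,1->2,3->2,2->4] -> levels [7 8 8 8 4]
Step 5: flows [1->0,2->0,1=2,2=3,2->4] -> levels [9 7 6 8 5]
Step 6: flows [0->1,0->2,1->2,3->2,2->4] -> levels [7 7 8 7 6]
Step 7: flows [0=1,2->0,2->1,2->3,2->4] -> levels [8 8 4 8 7]
Step 8: flows [0=1,0->2,1->2,3->2,4->2] -> levels [7 7 8 7 6]
  -> period-2 cycle (repeats step 6); tank 2 never drops to <=2
Tank 2 never reaches <=2 within 15 steps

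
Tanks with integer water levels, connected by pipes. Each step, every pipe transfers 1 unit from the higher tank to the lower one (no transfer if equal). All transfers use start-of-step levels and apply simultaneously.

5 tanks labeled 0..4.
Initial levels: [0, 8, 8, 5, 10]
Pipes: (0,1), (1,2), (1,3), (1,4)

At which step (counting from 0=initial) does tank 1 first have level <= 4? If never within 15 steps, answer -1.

Answer: 6

Derivation:
Step 1: flows [1->0,1=2,1->3,4->1] -> levels [1 7 8 6 9]
Step 2: flows [1->0,2->1,1->3,4->1] -> levels [2 7 7 7 8]
Step 3: flows [1->0,1=2,1=3,4->1] -> levels [3 7 7 7 7]
Step 4: flows [1->0,1=2,1=3,1=4] -> levels [4 6 7 7 7]
Step 5: flows [1->0,2->1,3->1,4->1] -> levels [5 8 6 6 6]
Step 6: flows [1->0,1->2,1->3,1->4] -> levels [6 4 7 7 7]
Tank 1 first reaches <=4 at step 6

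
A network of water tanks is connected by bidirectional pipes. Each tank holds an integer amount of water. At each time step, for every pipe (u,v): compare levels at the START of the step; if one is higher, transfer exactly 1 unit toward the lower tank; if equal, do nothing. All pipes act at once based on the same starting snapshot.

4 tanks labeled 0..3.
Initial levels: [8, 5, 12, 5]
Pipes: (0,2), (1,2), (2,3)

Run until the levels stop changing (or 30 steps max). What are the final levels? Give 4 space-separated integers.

Step 1: flows [2->0,2->1,2->3] -> levels [9 6 9 6]
Step 2: flows [0=2,2->1,2->3] -> levels [9 7 7 7]
Step 3: flows [0->2,1=2,2=3] -> levels [8 7 8 7]
Step 4: flows [0=2,2->1,2->3] -> levels [8 8 6 8]
Step 5: flows [0->2,1->2,3->2] -> levels [7 7 9 7]
Step 6: flows [2->0,2->1,2->3] -> levels [8 8 6 8]
  -> period-2 cycle: step 6 state = step 4 state; never stabilizes
  -> state at step 30: (30-4) mod 2 = 0, same as step 4 -> [8 8 6 8]

Answer: 8 8 6 8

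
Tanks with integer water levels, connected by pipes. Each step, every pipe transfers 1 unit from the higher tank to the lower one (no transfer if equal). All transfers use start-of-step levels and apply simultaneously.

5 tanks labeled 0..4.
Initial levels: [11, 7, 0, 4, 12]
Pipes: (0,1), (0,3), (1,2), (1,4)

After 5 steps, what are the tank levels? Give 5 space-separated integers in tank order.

Step 1: flows [0->1,0->3,1->2,4->1] -> levels [9 8 1 5 11]
Step 2: flows [0->1,0->3,1->2,4->1] -> levels [7 9 2 6 10]
Step 3: flows [1->0,0->3,1->2,4->1] -> levels [7 8 3 7 9]
Step 4: flows [1->0,0=3,1->2,4->1] -> levels [8 7 4 7 8]
Step 5: flows [0->1,0->3,1->2,4->1] -> levels [6 8 5 8 7]

Answer: 6 8 5 8 7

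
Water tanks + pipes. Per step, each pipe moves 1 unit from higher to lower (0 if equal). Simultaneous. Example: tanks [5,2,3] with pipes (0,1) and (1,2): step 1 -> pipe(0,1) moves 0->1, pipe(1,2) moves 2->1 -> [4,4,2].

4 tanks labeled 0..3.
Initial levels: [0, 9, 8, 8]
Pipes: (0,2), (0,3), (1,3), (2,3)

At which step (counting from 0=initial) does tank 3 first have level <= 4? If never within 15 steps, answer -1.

Answer: -1

Derivation:
Step 1: flows [2->0,3->0,1->3,2=3] -> levels [2 8 7 8]
Step 2: flows [2->0,3->0,1=3,3->2] -> levels [4 8 7 6]
Step 3: flows [2->0,3->0,1->3,2->3] -> levels [6 7 5 7]
Step 4: flows [0->2,3->0,1=3,3->2] -> levels [6 7 7 5]
Step 5: flows [2->0,0->3,1->3,2->3] -> levels [6 6 5 8]
Step 6: flows [0->2,3->0,3->1,3->2] -> levels [6 7 7 5]
  -> period-2 cycle (repeats step 4); tank 3 never drops to <=4
Tank 3 never reaches <=4 within 15 steps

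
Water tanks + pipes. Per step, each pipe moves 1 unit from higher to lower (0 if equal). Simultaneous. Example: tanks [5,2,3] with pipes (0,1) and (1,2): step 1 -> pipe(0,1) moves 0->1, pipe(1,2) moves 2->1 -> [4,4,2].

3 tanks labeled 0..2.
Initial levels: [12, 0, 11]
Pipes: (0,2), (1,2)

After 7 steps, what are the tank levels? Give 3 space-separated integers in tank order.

Step 1: flows [0->2,2->1] -> levels [11 1 11]
Step 2: flows [0=2,2->1] -> levels [11 2 10]
Step 3: flows [0->2,2->1] -> levels [10 3 10]
Step 4: flows [0=2,2->1] -> levels [10 4 9]
Step 5: flows [0->2,2->1] -> levels [9 5 9]
Step 6: flows [0=2,2->1] -> levels [9 6 8]
Step 7: flows [0->2,2->1] -> levels [8 7 8]

Answer: 8 7 8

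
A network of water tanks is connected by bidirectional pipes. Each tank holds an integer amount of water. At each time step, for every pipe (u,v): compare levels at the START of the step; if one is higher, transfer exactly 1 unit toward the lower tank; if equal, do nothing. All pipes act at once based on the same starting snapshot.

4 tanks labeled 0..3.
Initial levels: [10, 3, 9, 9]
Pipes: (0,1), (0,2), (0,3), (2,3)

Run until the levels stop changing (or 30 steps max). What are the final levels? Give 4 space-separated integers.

Answer: 6 7 9 9

Derivation:
Step 1: flows [0->1,0->2,0->3,2=3] -> levels [7 4 10 10]
Step 2: flows [0->1,2->0,3->0,2=3] -> levels [8 5 9 9]
Step 3: flows [0->1,2->0,3->0,2=3] -> levels [9 6 8 8]
Step 4: flows [0->1,0->2,0->3,2=3] -> levels [6 7 9 9]
Step 5: flows [1->0,2->0,3->0,2=3] -> levels [9 6 8 8]
  -> period-2 cycle: step 5 state = step 3 state; never stabilizes
  -> state at step 30: (30-3) mod 2 = 1, same as step 4 -> [6 7 9 9]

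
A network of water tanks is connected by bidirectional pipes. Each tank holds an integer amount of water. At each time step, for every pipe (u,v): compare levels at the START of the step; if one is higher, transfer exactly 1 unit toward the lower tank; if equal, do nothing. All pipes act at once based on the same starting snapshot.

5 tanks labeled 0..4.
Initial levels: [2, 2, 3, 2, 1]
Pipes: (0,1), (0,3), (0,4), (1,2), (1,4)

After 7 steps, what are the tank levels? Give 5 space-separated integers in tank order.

Answer: 1 2 2 2 3

Derivation:
Step 1: flows [0=1,0=3,0->4,2->1,1->4] -> levels [1 2 2 2 3]
Step 2: flows [1->0,3->0,4->0,1=2,4->1] -> levels [4 2 2 1 1]
Step 3: flows [0->1,0->3,0->4,1=2,1->4] -> levels [1 2 2 2 3]
  -> period-2 cycle: step 3 state = step 1 state
  -> state at step 7: (7-1) mod 2 = 0, same as step 1 -> [1 2 2 2 3]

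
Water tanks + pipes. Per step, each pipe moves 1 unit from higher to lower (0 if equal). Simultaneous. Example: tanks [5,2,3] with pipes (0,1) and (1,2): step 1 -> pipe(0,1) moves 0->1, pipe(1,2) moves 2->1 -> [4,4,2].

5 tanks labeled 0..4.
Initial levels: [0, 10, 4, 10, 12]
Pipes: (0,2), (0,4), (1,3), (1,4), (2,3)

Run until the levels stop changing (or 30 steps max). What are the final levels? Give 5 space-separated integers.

Answer: 7 6 7 8 8

Derivation:
Step 1: flows [2->0,4->0,1=3,4->1,3->2] -> levels [2 11 4 9 10]
Step 2: flows [2->0,4->0,1->3,1->4,3->2] -> levels [4 9 4 9 10]
Step 3: flows [0=2,4->0,1=3,4->1,3->2] -> levels [5 10 5 8 8]
Step 4: flows [0=2,4->0,1->3,1->4,3->2] -> levels [6 8 6 8 8]
Step 5: flows [0=2,4->0,1=3,1=4,3->2] -> levels [7 8 7 7 7]
Step 6: flows [0=2,0=4,1->3,1->4,2=3] -> levels [7 6 7 8 8]
Step 7: flows [0=2,4->0,3->1,4->1,3->2] -> levels [8 8 8 6 6]
Step 8: flows [0=2,0->4,1->3,1->4,2->3] -> levels [7 6 7 8 8]
  -> period-2 cycle: step 8 state = step 6 state; never stabilizes
  -> state at step 30: (30-6) mod 2 = 0, same as step 6 -> [7 6 7 8 8]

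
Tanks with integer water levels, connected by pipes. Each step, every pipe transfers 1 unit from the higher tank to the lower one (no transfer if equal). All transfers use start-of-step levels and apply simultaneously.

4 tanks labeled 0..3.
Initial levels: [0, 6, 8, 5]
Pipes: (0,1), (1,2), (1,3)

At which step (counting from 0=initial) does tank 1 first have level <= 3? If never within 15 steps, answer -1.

Step 1: flows [1->0,2->1,1->3] -> levels [1 5 7 6]
Step 2: flows [1->0,2->1,3->1] -> levels [2 6 6 5]
Step 3: flows [1->0,1=2,1->3] -> levels [3 4 6 6]
Step 4: flows [1->0,2->1,3->1] -> levels [4 5 5 5]
Step 5: flows [1->0,1=2,1=3] -> levels [5 4 5 5]
Step 6: flows [0->1,2->1,3->1] -> levels [4 7 4 4]
Step 7: flows [1->0,1->2,1->3] -> levels [5 4 5 5]
  -> period-2 cycle (repeats step 5); tank 1 never drops to <=3
Tank 1 never reaches <=3 within 15 steps

Answer: -1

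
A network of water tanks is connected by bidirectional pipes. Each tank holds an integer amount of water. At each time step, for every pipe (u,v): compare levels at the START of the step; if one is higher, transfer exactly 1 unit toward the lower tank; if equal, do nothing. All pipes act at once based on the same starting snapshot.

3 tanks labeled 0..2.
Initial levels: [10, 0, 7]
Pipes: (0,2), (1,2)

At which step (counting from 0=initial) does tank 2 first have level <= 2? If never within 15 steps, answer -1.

Step 1: flows [0->2,2->1] -> levels [9 1 7]
Step 2: flows [0->2,2->1] -> levels [8 2 7]
Step 3: flows [0->2,2->1] -> levels [7 3 7]
Step 4: flows [0=2,2->1] -> levels [7 4 6]
Step 5: flows [0->2,2->1] -> levels [6 5 6]
Step 6: flows [0=2,2->1] -> levels [6 6 5]
Step 7: flows [0->2,1->2] -> levels [5 5 7]
Step 8: flows [2->0,2->1] -> levels [6 6 5]
  -> period-2 cycle (repeats step 6); tank 2 never drops to <=2
Tank 2 never reaches <=2 within 15 steps

Answer: -1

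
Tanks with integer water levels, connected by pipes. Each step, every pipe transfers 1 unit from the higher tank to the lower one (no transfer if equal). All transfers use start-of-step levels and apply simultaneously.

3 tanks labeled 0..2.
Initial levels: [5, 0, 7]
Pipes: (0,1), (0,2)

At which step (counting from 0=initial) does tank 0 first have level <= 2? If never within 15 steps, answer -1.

Answer: -1

Derivation:
Step 1: flows [0->1,2->0] -> levels [5 1 6]
Step 2: flows [0->1,2->0] -> levels [5 2 5]
Step 3: flows [0->1,0=2] -> levels [4 3 5]
Step 4: flows [0->1,2->0] -> levels [4 4 4]
Step 5: flows [0=1,0=2] -> levels [4 4 4]
  -> stable; tank 0 stays at 4 > 2
Tank 0 never reaches <=2 within 15 steps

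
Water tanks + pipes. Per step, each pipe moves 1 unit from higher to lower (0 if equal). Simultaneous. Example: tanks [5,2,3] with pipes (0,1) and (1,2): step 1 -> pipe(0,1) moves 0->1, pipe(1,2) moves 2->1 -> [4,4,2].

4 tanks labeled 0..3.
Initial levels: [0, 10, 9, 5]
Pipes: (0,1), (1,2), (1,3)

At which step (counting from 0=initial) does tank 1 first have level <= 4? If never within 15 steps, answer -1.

Step 1: flows [1->0,1->2,1->3] -> levels [1 7 10 6]
Step 2: flows [1->0,2->1,1->3] -> levels [2 6 9 7]
Step 3: flows [1->0,2->1,3->1] -> levels [3 7 8 6]
Step 4: flows [1->0,2->1,1->3] -> levels [4 6 7 7]
Step 5: flows [1->0,2->1,3->1] -> levels [5 7 6 6]
Step 6: flows [1->0,1->2,1->3] -> levels [6 4 7 7]
Tank 1 first reaches <=4 at step 6

Answer: 6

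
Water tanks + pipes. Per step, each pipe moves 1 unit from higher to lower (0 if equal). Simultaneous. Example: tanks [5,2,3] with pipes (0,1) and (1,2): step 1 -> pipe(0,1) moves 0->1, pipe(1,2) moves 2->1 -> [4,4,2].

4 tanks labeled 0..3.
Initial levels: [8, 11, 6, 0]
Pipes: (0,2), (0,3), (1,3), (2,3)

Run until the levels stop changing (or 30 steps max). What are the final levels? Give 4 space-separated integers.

Answer: 5 7 5 8

Derivation:
Step 1: flows [0->2,0->3,1->3,2->3] -> levels [6 10 6 3]
Step 2: flows [0=2,0->3,1->3,2->3] -> levels [5 9 5 6]
Step 3: flows [0=2,3->0,1->3,3->2] -> levels [6 8 6 5]
Step 4: flows [0=2,0->3,1->3,2->3] -> levels [5 7 5 8]
Step 5: flows [0=2,3->0,3->1,3->2] -> levels [6 8 6 5]
  -> period-2 cycle: step 5 state = step 3 state; never stabilizes
  -> state at step 30: (30-3) mod 2 = 1, same as step 4 -> [5 7 5 8]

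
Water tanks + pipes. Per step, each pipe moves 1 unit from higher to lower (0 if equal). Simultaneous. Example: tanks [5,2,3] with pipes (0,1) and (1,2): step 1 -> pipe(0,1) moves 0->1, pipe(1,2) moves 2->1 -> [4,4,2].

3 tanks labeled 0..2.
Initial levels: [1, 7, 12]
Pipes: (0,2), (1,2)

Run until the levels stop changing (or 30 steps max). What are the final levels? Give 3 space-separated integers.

Step 1: flows [2->0,2->1] -> levels [2 8 10]
Step 2: flows [2->0,2->1] -> levels [3 9 8]
Step 3: flows [2->0,1->2] -> levels [4 8 8]
Step 4: flows [2->0,1=2] -> levels [5 8 7]
Step 5: flows [2->0,1->2] -> levels [6 7 7]
Step 6: flows [2->0,1=2] -> levels [7 7 6]
Step 7: flows [0->2,1->2] -> levels [6 6 8]
Step 8: flows [2->0,2->1] -> levels [7 7 6]
  -> period-2 cycle: step 8 state = step 6 state; never stabilizes
  -> state at step 30: (30-6) mod 2 = 0, same as step 6 -> [7 7 6]

Answer: 7 7 6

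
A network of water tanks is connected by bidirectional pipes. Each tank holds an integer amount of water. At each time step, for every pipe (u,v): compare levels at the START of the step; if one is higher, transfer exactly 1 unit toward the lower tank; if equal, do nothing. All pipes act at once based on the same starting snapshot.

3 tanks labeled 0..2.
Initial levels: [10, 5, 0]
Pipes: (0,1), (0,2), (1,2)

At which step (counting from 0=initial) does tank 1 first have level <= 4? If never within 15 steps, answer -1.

Step 1: flows [0->1,0->2,1->2] -> levels [8 5 2]
Step 2: flows [0->1,0->2,1->2] -> levels [6 5 4]
Step 3: flows [0->1,0->2,1->2] -> levels [4 5 6]
Step 4: flows [1->0,2->0,2->1] -> levels [6 5 4]
  -> period-2 cycle (repeats step 2); tank 1 never drops to <=4
Tank 1 never reaches <=4 within 15 steps

Answer: -1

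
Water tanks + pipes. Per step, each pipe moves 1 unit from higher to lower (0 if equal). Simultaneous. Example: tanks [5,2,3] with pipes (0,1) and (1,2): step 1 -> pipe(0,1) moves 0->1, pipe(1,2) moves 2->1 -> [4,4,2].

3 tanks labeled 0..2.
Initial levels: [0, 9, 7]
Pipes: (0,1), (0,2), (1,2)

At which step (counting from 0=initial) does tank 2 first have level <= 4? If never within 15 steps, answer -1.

Step 1: flows [1->0,2->0,1->2] -> levels [2 7 7]
Step 2: flows [1->0,2->0,1=2] -> levels [4 6 6]
Step 3: flows [1->0,2->0,1=2] -> levels [6 5 5]
Step 4: flows [0->1,0->2,1=2] -> levels [4 6 6]
  -> period-2 cycle (repeats step 2); tank 2 never drops to <=4
Tank 2 never reaches <=4 within 15 steps

Answer: -1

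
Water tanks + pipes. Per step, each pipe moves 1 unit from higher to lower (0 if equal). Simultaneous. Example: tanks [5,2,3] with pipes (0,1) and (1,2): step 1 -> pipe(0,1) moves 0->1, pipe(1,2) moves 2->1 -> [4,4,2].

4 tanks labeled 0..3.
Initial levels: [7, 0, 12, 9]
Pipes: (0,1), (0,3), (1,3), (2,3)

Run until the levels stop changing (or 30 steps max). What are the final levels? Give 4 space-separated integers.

Answer: 7 7 8 6

Derivation:
Step 1: flows [0->1,3->0,3->1,2->3] -> levels [7 2 11 8]
Step 2: flows [0->1,3->0,3->1,2->3] -> levels [7 4 10 7]
Step 3: flows [0->1,0=3,3->1,2->3] -> levels [6 6 9 7]
Step 4: flows [0=1,3->0,3->1,2->3] -> levels [7 7 8 6]
Step 5: flows [0=1,0->3,1->3,2->3] -> levels [6 6 7 9]
Step 6: flows [0=1,3->0,3->1,3->2] -> levels [7 7 8 6]
  -> period-2 cycle: step 6 state = step 4 state; never stabilizes
  -> state at step 30: (30-4) mod 2 = 0, same as step 4 -> [7 7 8 6]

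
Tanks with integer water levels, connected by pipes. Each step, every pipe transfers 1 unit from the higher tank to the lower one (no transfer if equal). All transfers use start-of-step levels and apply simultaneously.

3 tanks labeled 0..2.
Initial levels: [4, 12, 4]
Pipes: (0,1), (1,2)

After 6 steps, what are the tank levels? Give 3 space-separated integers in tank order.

Step 1: flows [1->0,1->2] -> levels [5 10 5]
Step 2: flows [1->0,1->2] -> levels [6 8 6]
Step 3: flows [1->0,1->2] -> levels [7 6 7]
Step 4: flows [0->1,2->1] -> levels [6 8 6]
  -> period-2 cycle: step 4 state = step 2 state
  -> state at step 6: (6-2) mod 2 = 0, same as step 2 -> [6 8 6]

Answer: 6 8 6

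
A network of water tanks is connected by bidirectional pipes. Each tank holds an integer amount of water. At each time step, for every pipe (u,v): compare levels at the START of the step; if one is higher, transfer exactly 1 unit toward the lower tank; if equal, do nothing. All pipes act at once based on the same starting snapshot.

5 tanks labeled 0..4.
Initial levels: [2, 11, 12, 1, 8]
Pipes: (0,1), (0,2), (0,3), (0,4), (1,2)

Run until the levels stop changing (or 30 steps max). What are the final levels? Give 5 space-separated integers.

Step 1: flows [1->0,2->0,0->3,4->0,2->1] -> levels [4 11 10 2 7]
Step 2: flows [1->0,2->0,0->3,4->0,1->2] -> levels [6 9 10 3 6]
Step 3: flows [1->0,2->0,0->3,0=4,2->1] -> levels [7 9 8 4 6]
Step 4: flows [1->0,2->0,0->3,0->4,1->2] -> levels [7 7 8 5 7]
Step 5: flows [0=1,2->0,0->3,0=4,2->1] -> levels [7 8 6 6 7]
Step 6: flows [1->0,0->2,0->3,0=4,1->2] -> levels [6 6 8 7 7]
Step 7: flows [0=1,2->0,3->0,4->0,2->1] -> levels [9 7 6 6 6]
Step 8: flows [0->1,0->2,0->3,0->4,1->2] -> levels [5 7 8 7 7]
Step 9: flows [1->0,2->0,3->0,4->0,2->1] -> levels [9 7 6 6 6]
  -> period-2 cycle: step 9 state = step 7 state; never stabilizes
  -> state at step 30: (30-7) mod 2 = 1, same as step 8 -> [5 7 8 7 7]

Answer: 5 7 8 7 7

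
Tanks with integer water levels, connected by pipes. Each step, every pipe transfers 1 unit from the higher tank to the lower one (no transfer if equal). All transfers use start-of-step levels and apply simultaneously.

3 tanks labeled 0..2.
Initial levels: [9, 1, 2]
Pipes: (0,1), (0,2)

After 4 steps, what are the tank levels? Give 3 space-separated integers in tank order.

Step 1: flows [0->1,0->2] -> levels [7 2 3]
Step 2: flows [0->1,0->2] -> levels [5 3 4]
Step 3: flows [0->1,0->2] -> levels [3 4 5]
Step 4: flows [1->0,2->0] -> levels [5 3 4]

Answer: 5 3 4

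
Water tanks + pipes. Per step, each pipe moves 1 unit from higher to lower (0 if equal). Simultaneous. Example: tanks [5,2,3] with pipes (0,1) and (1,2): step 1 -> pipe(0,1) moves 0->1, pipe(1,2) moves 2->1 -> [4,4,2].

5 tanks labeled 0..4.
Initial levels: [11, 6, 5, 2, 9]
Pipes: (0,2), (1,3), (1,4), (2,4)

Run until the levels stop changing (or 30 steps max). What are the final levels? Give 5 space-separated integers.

Answer: 8 5 6 7 7

Derivation:
Step 1: flows [0->2,1->3,4->1,4->2] -> levels [10 6 7 3 7]
Step 2: flows [0->2,1->3,4->1,2=4] -> levels [9 6 8 4 6]
Step 3: flows [0->2,1->3,1=4,2->4] -> levels [8 5 8 5 7]
Step 4: flows [0=2,1=3,4->1,2->4] -> levels [8 6 7 5 7]
Step 5: flows [0->2,1->3,4->1,2=4] -> levels [7 6 8 6 6]
Step 6: flows [2->0,1=3,1=4,2->4] -> levels [8 6 6 6 7]
Step 7: flows [0->2,1=3,4->1,4->2] -> levels [7 7 8 6 5]
Step 8: flows [2->0,1->3,1->4,2->4] -> levels [8 5 6 7 7]
Step 9: flows [0->2,3->1,4->1,4->2] -> levels [7 7 8 6 5]
  -> period-2 cycle: step 9 state = step 7 state; never stabilizes
  -> state at step 30: (30-7) mod 2 = 1, same as step 8 -> [8 5 6 7 7]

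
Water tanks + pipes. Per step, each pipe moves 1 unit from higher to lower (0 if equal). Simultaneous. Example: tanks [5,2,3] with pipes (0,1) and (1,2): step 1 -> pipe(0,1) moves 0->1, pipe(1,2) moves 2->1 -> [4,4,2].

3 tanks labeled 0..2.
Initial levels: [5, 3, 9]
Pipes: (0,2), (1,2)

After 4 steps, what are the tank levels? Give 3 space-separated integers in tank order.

Answer: 6 6 5

Derivation:
Step 1: flows [2->0,2->1] -> levels [6 4 7]
Step 2: flows [2->0,2->1] -> levels [7 5 5]
Step 3: flows [0->2,1=2] -> levels [6 5 6]
Step 4: flows [0=2,2->1] -> levels [6 6 5]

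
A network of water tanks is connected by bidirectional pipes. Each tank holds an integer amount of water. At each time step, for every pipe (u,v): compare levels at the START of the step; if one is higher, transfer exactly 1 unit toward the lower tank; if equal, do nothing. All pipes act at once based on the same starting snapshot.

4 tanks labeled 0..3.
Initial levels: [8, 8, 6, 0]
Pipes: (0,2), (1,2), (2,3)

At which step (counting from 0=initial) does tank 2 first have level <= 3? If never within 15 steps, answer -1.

Step 1: flows [0->2,1->2,2->3] -> levels [7 7 7 1]
Step 2: flows [0=2,1=2,2->3] -> levels [7 7 6 2]
Step 3: flows [0->2,1->2,2->3] -> levels [6 6 7 3]
Step 4: flows [2->0,2->1,2->3] -> levels [7 7 4 4]
Step 5: flows [0->2,1->2,2=3] -> levels [6 6 6 4]
Step 6: flows [0=2,1=2,2->3] -> levels [6 6 5 5]
Step 7: flows [0->2,1->2,2=3] -> levels [5 5 7 5]
Step 8: flows [2->0,2->1,2->3] -> levels [6 6 4 6]
Step 9: flows [0->2,1->2,3->2] -> levels [5 5 7 5]
  -> period-2 cycle (repeats step 7); tank 2 never drops to <=3
Tank 2 never reaches <=3 within 15 steps

Answer: -1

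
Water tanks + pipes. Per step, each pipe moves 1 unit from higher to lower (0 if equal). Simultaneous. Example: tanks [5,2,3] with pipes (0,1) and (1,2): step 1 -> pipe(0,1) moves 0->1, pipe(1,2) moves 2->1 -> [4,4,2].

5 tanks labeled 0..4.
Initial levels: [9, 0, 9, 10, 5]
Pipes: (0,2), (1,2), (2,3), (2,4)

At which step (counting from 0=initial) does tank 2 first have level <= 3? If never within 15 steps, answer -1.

Step 1: flows [0=2,2->1,3->2,2->4] -> levels [9 1 8 9 6]
Step 2: flows [0->2,2->1,3->2,2->4] -> levels [8 2 8 8 7]
Step 3: flows [0=2,2->1,2=3,2->4] -> levels [8 3 6 8 8]
Step 4: flows [0->2,2->1,3->2,4->2] -> levels [7 4 8 7 7]
Step 5: flows [2->0,2->1,2->3,2->4] -> levels [8 5 4 8 8]
Step 6: flows [0->2,1->2,3->2,4->2] -> levels [7 4 8 7 7]
  -> period-2 cycle (repeats step 4); tank 2 never drops to <=3
Tank 2 never reaches <=3 within 15 steps

Answer: -1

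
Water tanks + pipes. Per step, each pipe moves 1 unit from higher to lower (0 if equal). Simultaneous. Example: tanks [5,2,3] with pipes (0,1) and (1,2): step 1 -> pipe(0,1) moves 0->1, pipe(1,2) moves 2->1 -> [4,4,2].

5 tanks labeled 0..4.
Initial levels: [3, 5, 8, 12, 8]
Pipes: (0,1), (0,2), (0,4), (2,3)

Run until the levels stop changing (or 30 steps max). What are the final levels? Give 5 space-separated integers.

Answer: 9 6 7 8 6

Derivation:
Step 1: flows [1->0,2->0,4->0,3->2] -> levels [6 4 8 11 7]
Step 2: flows [0->1,2->0,4->0,3->2] -> levels [7 5 8 10 6]
Step 3: flows [0->1,2->0,0->4,3->2] -> levels [6 6 8 9 7]
Step 4: flows [0=1,2->0,4->0,3->2] -> levels [8 6 8 8 6]
Step 5: flows [0->1,0=2,0->4,2=3] -> levels [6 7 8 8 7]
Step 6: flows [1->0,2->0,4->0,2=3] -> levels [9 6 7 8 6]
Step 7: flows [0->1,0->2,0->4,3->2] -> levels [6 7 9 7 7]
Step 8: flows [1->0,2->0,4->0,2->3] -> levels [9 6 7 8 6]
  -> period-2 cycle: step 8 state = step 6 state; never stabilizes
  -> state at step 30: (30-6) mod 2 = 0, same as step 6 -> [9 6 7 8 6]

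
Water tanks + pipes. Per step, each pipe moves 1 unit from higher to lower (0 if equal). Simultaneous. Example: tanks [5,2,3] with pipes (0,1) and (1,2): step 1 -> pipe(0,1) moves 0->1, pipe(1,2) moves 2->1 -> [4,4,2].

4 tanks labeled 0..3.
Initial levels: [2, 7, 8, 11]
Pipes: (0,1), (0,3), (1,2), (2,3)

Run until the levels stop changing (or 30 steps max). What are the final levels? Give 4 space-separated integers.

Answer: 6 7 8 7

Derivation:
Step 1: flows [1->0,3->0,2->1,3->2] -> levels [4 7 8 9]
Step 2: flows [1->0,3->0,2->1,3->2] -> levels [6 7 8 7]
Step 3: flows [1->0,3->0,2->1,2->3] -> levels [8 7 6 7]
Step 4: flows [0->1,0->3,1->2,3->2] -> levels [6 7 8 7]
  -> period-2 cycle: step 4 state = step 2 state; never stabilizes
  -> state at step 30: (30-2) mod 2 = 0, same as step 2 -> [6 7 8 7]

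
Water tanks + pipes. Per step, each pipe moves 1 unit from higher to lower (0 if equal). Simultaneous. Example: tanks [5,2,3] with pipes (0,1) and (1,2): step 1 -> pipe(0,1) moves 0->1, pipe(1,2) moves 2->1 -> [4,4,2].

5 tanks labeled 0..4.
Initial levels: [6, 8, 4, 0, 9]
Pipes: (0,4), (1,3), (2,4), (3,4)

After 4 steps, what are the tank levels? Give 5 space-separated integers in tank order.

Step 1: flows [4->0,1->3,4->2,4->3] -> levels [7 7 5 2 6]
Step 2: flows [0->4,1->3,4->2,4->3] -> levels [6 6 6 4 5]
Step 3: flows [0->4,1->3,2->4,4->3] -> levels [5 5 5 6 6]
Step 4: flows [4->0,3->1,4->2,3=4] -> levels [6 6 6 5 4]

Answer: 6 6 6 5 4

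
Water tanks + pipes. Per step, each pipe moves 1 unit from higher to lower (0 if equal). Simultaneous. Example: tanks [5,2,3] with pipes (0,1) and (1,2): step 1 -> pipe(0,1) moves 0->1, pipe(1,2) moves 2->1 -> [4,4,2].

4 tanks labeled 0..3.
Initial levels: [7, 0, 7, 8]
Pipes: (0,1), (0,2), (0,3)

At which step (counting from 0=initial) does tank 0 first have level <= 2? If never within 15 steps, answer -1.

Step 1: flows [0->1,0=2,3->0] -> levels [7 1 7 7]
Step 2: flows [0->1,0=2,0=3] -> levels [6 2 7 7]
Step 3: flows [0->1,2->0,3->0] -> levels [7 3 6 6]
Step 4: flows [0->1,0->2,0->3] -> levels [4 4 7 7]
Step 5: flows [0=1,2->0,3->0] -> levels [6 4 6 6]
Step 6: flows [0->1,0=2,0=3] -> levels [5 5 6 6]
Step 7: flows [0=1,2->0,3->0] -> levels [7 5 5 5]
Step 8: flows [0->1,0->2,0->3] -> levels [4 6 6 6]
Step 9: flows [1->0,2->0,3->0] -> levels [7 5 5 5]
  -> period-2 cycle (repeats step 7); tank 0 never drops to <=2
Tank 0 never reaches <=2 within 15 steps

Answer: -1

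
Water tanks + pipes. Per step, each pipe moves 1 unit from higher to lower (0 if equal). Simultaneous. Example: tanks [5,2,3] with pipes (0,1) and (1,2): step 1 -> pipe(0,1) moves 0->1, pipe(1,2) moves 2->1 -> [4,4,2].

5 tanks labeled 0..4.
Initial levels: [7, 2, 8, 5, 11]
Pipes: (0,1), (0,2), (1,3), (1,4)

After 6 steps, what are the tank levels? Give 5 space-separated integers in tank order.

Step 1: flows [0->1,2->0,3->1,4->1] -> levels [7 5 7 4 10]
Step 2: flows [0->1,0=2,1->3,4->1] -> levels [6 6 7 5 9]
Step 3: flows [0=1,2->0,1->3,4->1] -> levels [7 6 6 6 8]
Step 4: flows [0->1,0->2,1=3,4->1] -> levels [5 8 7 6 7]
Step 5: flows [1->0,2->0,1->3,1->4] -> levels [7 5 6 7 8]
Step 6: flows [0->1,0->2,3->1,4->1] -> levels [5 8 7 6 7]

Answer: 5 8 7 6 7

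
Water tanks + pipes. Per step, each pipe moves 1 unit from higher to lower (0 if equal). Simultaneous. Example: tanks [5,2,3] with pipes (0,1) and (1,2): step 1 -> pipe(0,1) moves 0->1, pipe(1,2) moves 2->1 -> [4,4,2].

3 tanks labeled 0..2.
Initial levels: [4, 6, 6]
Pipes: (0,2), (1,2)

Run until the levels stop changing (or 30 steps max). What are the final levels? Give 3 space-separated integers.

Answer: 5 5 6

Derivation:
Step 1: flows [2->0,1=2] -> levels [5 6 5]
Step 2: flows [0=2,1->2] -> levels [5 5 6]
Step 3: flows [2->0,2->1] -> levels [6 6 4]
Step 4: flows [0->2,1->2] -> levels [5 5 6]
  -> period-2 cycle: step 4 state = step 2 state; never stabilizes
  -> state at step 30: (30-2) mod 2 = 0, same as step 2 -> [5 5 6]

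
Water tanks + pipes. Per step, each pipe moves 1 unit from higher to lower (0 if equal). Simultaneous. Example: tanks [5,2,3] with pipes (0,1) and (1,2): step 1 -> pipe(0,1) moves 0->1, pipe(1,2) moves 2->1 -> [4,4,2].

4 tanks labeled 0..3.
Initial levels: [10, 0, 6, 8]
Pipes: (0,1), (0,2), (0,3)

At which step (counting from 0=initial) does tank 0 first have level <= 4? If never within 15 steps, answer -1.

Step 1: flows [0->1,0->2,0->3] -> levels [7 1 7 9]
Step 2: flows [0->1,0=2,3->0] -> levels [7 2 7 8]
Step 3: flows [0->1,0=2,3->0] -> levels [7 3 7 7]
Step 4: flows [0->1,0=2,0=3] -> levels [6 4 7 7]
Step 5: flows [0->1,2->0,3->0] -> levels [7 5 6 6]
Step 6: flows [0->1,0->2,0->3] -> levels [4 6 7 7]
Tank 0 first reaches <=4 at step 6

Answer: 6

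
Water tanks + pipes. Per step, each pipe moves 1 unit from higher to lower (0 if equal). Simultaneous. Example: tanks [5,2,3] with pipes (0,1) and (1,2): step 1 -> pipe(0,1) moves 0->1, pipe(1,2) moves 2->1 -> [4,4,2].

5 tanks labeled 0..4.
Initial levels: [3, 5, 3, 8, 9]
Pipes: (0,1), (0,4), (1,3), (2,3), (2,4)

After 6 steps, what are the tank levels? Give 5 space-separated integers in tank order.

Answer: 6 6 7 4 5

Derivation:
Step 1: flows [1->0,4->0,3->1,3->2,4->2] -> levels [5 5 5 6 7]
Step 2: flows [0=1,4->0,3->1,3->2,4->2] -> levels [6 6 7 4 5]
Step 3: flows [0=1,0->4,1->3,2->3,2->4] -> levels [5 5 5 6 7]
  -> period-2 cycle: step 3 state = step 1 state
  -> state at step 6: (6-1) mod 2 = 1, same as step 2 -> [6 6 7 4 5]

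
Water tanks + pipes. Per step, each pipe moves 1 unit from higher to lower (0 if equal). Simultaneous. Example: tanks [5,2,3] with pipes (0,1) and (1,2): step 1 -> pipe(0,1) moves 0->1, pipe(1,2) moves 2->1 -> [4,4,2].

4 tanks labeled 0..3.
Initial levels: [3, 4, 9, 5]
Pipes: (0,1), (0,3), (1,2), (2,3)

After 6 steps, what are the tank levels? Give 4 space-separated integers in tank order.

Step 1: flows [1->0,3->0,2->1,2->3] -> levels [5 4 7 5]
Step 2: flows [0->1,0=3,2->1,2->3] -> levels [4 6 5 6]
Step 3: flows [1->0,3->0,1->2,3->2] -> levels [6 4 7 4]
Step 4: flows [0->1,0->3,2->1,2->3] -> levels [4 6 5 6]
  -> period-2 cycle: step 4 state = step 2 state
  -> state at step 6: (6-2) mod 2 = 0, same as step 2 -> [4 6 5 6]

Answer: 4 6 5 6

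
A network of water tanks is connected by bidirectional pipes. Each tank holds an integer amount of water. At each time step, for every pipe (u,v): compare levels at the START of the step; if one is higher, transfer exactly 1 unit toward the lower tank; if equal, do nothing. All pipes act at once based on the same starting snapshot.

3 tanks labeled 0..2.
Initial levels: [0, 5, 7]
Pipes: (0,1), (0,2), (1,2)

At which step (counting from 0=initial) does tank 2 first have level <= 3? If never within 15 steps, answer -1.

Answer: -1

Derivation:
Step 1: flows [1->0,2->0,2->1] -> levels [2 5 5]
Step 2: flows [1->0,2->0,1=2] -> levels [4 4 4]
Step 3: flows [0=1,0=2,1=2] -> levels [4 4 4]
  -> stable; tank 2 stays at 4 > 3
Tank 2 never reaches <=3 within 15 steps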